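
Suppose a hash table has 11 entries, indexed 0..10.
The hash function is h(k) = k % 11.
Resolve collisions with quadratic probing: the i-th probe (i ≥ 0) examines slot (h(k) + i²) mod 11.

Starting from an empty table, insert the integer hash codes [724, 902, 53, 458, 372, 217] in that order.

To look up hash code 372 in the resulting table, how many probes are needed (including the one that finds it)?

3

Insert 724: h=9, slot 9 empty -> index 9.
Insert 902: h=0, slot 0 empty -> index 0.
Insert 53: h=9, slot 9 occupied -> index 10.
Insert 458: h=7, slot 7 empty -> index 7.
Insert 372: h=9, slots 9,10 occupied -> index 2.
Insert 217: h=8, slot 8 empty -> index 8.
Table: [902, -, 372, -, -, -, -, 458, 217, 724, 53]
Lookup 372: h=9, probe 9,10,2 → found at 2.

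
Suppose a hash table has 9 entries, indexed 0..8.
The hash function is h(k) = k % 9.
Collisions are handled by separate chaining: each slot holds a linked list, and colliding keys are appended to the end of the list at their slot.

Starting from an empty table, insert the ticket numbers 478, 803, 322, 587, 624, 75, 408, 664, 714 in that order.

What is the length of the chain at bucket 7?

Insert 478: h=1, bucket 1 empty → new chain.
Insert 803: h=2, bucket 2 empty → new chain.
Insert 322: h=7, bucket 7 empty → new chain.
Insert 587: h=2, bucket 2 nonempty → append to chain.
Insert 624: h=3, bucket 3 empty → new chain.
Insert 75: h=3, bucket 3 nonempty → append to chain.
Insert 408: h=3, bucket 3 nonempty → append to chain.
Insert 664: h=7, bucket 7 nonempty → append to chain.
Insert 714: h=3, bucket 3 nonempty → append to chain.
Final buckets:
0: .
1: 478
2: 803 -> 587
3: 624 -> 75 -> 408 -> 714
4: .
5: .
6: .
7: 322 -> 664
8: .

2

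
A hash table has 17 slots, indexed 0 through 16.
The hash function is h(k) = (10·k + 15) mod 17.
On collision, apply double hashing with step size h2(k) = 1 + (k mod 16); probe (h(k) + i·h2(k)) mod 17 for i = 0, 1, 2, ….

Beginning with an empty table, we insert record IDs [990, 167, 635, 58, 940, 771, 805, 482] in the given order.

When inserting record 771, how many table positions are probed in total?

990 hashes to 4; slot 4 is free => place at 4.
167 hashes to 2; slot 2 is free => place at 2.
635 hashes to 7; slot 7 is free => place at 7.
58 hashes to 0; slot 0 is free => place at 0.
940 hashes to 14; slot 14 is free => place at 14.
771 hashes to 7, h2=4; 7 taken => place at 11.
805 hashes to 7, h2=6; 7 taken => place at 13.
482 hashes to 7, h2=3; 7 taken => place at 10.
Table: [58, -, 167, -, 990, -, -, 635, -, -, 482, 771, -, 805, 940, -, -]

2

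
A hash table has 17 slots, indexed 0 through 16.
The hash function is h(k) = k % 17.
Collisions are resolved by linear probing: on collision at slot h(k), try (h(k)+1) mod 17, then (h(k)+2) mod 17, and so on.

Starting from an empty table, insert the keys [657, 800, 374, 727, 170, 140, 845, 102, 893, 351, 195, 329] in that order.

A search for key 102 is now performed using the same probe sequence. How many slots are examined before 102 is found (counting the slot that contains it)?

657: h=11 -> slot 11
800: h=1 -> slot 1
374: h=0 -> slot 0
727: h=13 -> slot 13
170: h=0, probe 0,1,2 -> slot 2
140: h=4 -> slot 4
845: h=12 -> slot 12
102: h=0, probe 0,1,2,3 -> slot 3
893: h=9 -> slot 9
351: h=11, probe 11,12,13,14 -> slot 14
195: h=8 -> slot 8
329: h=6 -> slot 6
Table: [374, 800, 170, 102, 140, -, 329, -, 195, 893, -, 657, 845, 727, 351, -, -]
Lookup 102: h=0, probe 0,1,2,3 → found at 3.

4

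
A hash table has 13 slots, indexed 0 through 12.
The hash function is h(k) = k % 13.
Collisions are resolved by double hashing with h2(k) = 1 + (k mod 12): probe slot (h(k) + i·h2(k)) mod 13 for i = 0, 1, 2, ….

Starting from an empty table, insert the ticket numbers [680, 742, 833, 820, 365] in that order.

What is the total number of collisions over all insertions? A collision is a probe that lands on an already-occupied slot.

4

680: h=4 -> slot 4
742: h=1 -> slot 1
833: h=1, h2=6, probe 1,7 -> slot 7
820: h=1, h2=5, probe 1,6 -> slot 6
365: h=1, h2=6, probe 1,7,0 -> slot 0
Table: [365, 742, ., ., 680, ., 820, 833, ., ., ., ., .]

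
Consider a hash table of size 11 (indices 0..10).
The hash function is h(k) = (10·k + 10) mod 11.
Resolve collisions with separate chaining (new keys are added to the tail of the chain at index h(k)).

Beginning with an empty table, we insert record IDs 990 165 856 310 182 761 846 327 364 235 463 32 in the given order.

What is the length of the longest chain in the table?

Insert 990: h=10, bucket 10 empty → new chain.
Insert 165: h=10, bucket 10 nonempty → append to chain.
Insert 856: h=1, bucket 1 empty → new chain.
Insert 310: h=8, bucket 8 empty → new chain.
Insert 182: h=4, bucket 4 empty → new chain.
Insert 761: h=8, bucket 8 nonempty → append to chain.
Insert 846: h=0, bucket 0 empty → new chain.
Insert 327: h=2, bucket 2 empty → new chain.
Insert 364: h=9, bucket 9 empty → new chain.
Insert 235: h=6, bucket 6 empty → new chain.
Insert 463: h=9, bucket 9 nonempty → append to chain.
Insert 32: h=0, bucket 0 nonempty → append to chain.
Final buckets:
0: 846 -> 32
1: 856
2: 327
3: -
4: 182
5: -
6: 235
7: -
8: 310 -> 761
9: 364 -> 463
10: 990 -> 165

2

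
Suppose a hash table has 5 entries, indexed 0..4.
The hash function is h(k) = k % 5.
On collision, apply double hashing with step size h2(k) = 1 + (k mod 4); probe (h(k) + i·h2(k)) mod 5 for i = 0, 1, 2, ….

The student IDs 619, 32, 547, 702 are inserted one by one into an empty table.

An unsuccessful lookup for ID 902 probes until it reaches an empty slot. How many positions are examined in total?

3

619 hashes to 4; slot 4 is free => place at 4.
32 hashes to 2; slot 2 is free => place at 2.
547 hashes to 2, h2=4; 2 taken => place at 1.
702 hashes to 2, h2=3; 2 taken => place at 0.
Table: [702, 547, 32, -, 619]
Lookup 902: h=2, h2=3, probe 2,0,3 → slot 3 empty, not found.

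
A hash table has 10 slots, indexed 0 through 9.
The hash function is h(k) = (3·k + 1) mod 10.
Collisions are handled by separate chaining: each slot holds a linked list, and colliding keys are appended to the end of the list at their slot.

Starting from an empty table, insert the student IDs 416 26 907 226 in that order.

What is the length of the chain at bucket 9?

3

416 → bucket 9
26 → bucket 9 (collision)
907 → bucket 2
226 → bucket 9 (collision)
Final buckets:
0: ∅
1: ∅
2: 907
3: ∅
4: ∅
5: ∅
6: ∅
7: ∅
8: ∅
9: 416 -> 26 -> 226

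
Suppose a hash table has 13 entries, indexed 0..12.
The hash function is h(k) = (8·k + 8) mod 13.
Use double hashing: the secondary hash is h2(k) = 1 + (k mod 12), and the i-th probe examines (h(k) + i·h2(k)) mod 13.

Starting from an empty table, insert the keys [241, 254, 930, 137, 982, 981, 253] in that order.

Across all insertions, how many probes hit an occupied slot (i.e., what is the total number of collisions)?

6

Insert 241: h=12, slot 12 empty → index 12.
Insert 254: h=12, h2=3, slot 12 occupied → index 2.
Insert 930: h=12, h2=7, slot 12 occupied → index 6.
Insert 137: h=12, h2=6, slot 12 occupied → index 5.
Insert 982: h=12, h2=11, slot 12 occupied → index 10.
Insert 981: h=4, slot 4 empty → index 4.
Insert 253: h=4, h2=2, slots 4,6 occupied → index 8.
Table: [., ., 254, ., 981, 137, 930, ., 253, ., 982, ., 241]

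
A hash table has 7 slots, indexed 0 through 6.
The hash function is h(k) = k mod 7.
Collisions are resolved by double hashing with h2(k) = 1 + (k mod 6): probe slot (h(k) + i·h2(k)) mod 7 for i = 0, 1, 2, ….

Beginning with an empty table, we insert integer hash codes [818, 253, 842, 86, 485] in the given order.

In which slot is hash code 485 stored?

0

818 hashes to 6; slot 6 is free -> place at 6.
253 hashes to 1; slot 1 is free -> place at 1.
842 hashes to 2; slot 2 is free -> place at 2.
86 hashes to 2, h2=3; 2 taken -> place at 5.
485 hashes to 2, h2=6; 2,1 taken -> place at 0.
Table: [485, 253, 842, _, _, 86, 818]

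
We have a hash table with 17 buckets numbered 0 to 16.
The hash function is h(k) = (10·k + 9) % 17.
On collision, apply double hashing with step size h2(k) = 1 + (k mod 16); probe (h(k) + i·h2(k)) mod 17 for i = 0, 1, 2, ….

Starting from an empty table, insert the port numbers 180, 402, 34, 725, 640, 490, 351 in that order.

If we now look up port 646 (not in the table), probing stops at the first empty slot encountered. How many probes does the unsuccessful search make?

180: h=7 → slot 7
402: h=0 → slot 0
34: h=9 → slot 9
725: h=0, h2=6, probe 0,6 → slot 6
640: h=0, h2=1, probe 0,1 → slot 1
490: h=13 → slot 13
351: h=0, h2=16, probe 0,16 → slot 16
Table: [402, 640, —, —, —, —, 725, 180, —, 34, —, —, —, 490, —, —, 351]
Lookup 646: h=9, h2=7, probe 9,16,6,13,3 → slot 3 empty, not found.

5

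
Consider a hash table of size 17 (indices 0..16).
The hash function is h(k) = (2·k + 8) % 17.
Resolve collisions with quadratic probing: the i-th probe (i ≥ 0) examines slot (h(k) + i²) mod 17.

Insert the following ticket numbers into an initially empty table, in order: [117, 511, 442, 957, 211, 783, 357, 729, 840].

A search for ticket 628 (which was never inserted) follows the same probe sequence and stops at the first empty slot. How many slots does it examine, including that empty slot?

2

Insert 117: h=4, slot 4 empty -> index 4.
Insert 511: h=10, slot 10 empty -> index 10.
Insert 442: h=8, slot 8 empty -> index 8.
Insert 957: h=1, slot 1 empty -> index 1.
Insert 211: h=5, slot 5 empty -> index 5.
Insert 783: h=10, slot 10 occupied -> index 11.
Insert 357: h=8, slot 8 occupied -> index 9.
Insert 729: h=4, slots 4,5,8 occupied -> index 13.
Insert 840: h=5, slot 5 occupied -> index 6.
Table: [-, 957, -, -, 117, 211, 840, -, 442, 357, 511, 783, -, 729, -, -, -]
Lookup 628: h=6, probe 6,7 → slot 7 empty, not found.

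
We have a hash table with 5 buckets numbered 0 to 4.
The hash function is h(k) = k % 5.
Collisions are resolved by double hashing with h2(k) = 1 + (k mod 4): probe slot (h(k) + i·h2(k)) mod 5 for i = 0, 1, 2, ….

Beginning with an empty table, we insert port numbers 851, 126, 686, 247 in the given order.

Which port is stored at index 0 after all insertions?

851: h=1 => slot 1
126: h=1, h2=3, probe 1,4 => slot 4
686: h=1, h2=3, probe 1,4,2 => slot 2
247: h=2, h2=4, probe 2,1,0 => slot 0
Table: [247, 851, 686, -, 126]

247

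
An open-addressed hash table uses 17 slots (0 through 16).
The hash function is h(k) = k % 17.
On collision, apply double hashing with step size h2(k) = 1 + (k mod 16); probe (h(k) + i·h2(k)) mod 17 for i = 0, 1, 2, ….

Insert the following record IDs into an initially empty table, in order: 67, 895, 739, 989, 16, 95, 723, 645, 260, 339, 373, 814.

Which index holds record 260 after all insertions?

67: h=16 → slot 16
895: h=11 → slot 11
739: h=8 → slot 8
989: h=3 → slot 3
16: h=16, h2=1, probe 16,0 → slot 0
95: h=10 → slot 10
723: h=9 → slot 9
645: h=16, h2=6, probe 16,5 → slot 5
260: h=5, h2=5, probe 5,10,15 → slot 15
339: h=16, h2=4, probe 16,3,7 → slot 7
373: h=16, h2=6, probe 16,5,11,0,6 → slot 6
814: h=15, h2=15, probe 15,13 → slot 13
Table: [16, _, _, 989, _, 645, 373, 339, 739, 723, 95, 895, _, 814, _, 260, 67]

15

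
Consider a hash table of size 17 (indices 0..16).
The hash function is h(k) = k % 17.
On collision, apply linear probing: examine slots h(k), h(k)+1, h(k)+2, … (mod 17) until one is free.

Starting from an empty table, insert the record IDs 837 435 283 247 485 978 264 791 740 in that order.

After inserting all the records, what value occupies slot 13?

978

Insert 837: h=4, slot 4 empty => index 4.
Insert 435: h=10, slot 10 empty => index 10.
Insert 283: h=11, slot 11 empty => index 11.
Insert 247: h=9, slot 9 empty => index 9.
Insert 485: h=9, slots 9,10,11 occupied => index 12.
Insert 978: h=9, slots 9,10,11,12 occupied => index 13.
Insert 264: h=9, slots 9,10,11,12,13 occupied => index 14.
Insert 791: h=9, slots 9,10,11,12,13,14 occupied => index 15.
Insert 740: h=9, slots 9,10,11,12,13,14,15 occupied => index 16.
Table: [-, -, -, -, 837, -, -, -, -, 247, 435, 283, 485, 978, 264, 791, 740]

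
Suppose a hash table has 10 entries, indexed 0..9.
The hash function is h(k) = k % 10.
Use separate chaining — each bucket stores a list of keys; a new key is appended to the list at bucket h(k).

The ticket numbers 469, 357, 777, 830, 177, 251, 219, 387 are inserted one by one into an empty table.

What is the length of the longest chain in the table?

469 -> bucket 9
357 -> bucket 7
777 -> bucket 7 (collision)
830 -> bucket 0
177 -> bucket 7 (collision)
251 -> bucket 1
219 -> bucket 9 (collision)
387 -> bucket 7 (collision)
Final buckets:
0: 830
1: 251
2: -
3: -
4: -
5: -
6: -
7: 357 -> 777 -> 177 -> 387
8: -
9: 469 -> 219

4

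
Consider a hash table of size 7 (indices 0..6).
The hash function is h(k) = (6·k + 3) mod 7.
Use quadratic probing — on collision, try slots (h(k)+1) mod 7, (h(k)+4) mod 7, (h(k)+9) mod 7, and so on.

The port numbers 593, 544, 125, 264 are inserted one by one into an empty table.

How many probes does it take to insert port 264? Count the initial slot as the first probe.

593 hashes to 5; slot 5 is free -> place at 5.
544 hashes to 5; 5 taken -> place at 6.
125 hashes to 4; slot 4 is free -> place at 4.
264 hashes to 5; 5,6 taken -> place at 2.
Table: [., ., 264, ., 125, 593, 544]

3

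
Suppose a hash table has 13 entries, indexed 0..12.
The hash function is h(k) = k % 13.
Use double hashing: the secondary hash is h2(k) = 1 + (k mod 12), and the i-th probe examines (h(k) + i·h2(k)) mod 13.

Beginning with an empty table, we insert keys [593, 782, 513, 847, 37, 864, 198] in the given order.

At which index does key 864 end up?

7

593 hashes to 8; slot 8 is free → place at 8.
782 hashes to 2; slot 2 is free → place at 2.
513 hashes to 6; slot 6 is free → place at 6.
847 hashes to 2, h2=8; 2 taken → place at 10.
37 hashes to 11; slot 11 is free → place at 11.
864 hashes to 6, h2=1; 6 taken → place at 7.
198 hashes to 3; slot 3 is free → place at 3.
Table: [∅, ∅, 782, 198, ∅, ∅, 513, 864, 593, ∅, 847, 37, ∅]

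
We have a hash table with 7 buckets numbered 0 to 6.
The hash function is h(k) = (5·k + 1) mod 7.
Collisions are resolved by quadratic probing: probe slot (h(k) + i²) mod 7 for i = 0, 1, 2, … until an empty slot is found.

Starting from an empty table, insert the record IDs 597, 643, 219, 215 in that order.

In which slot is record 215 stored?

597 hashes to 4; slot 4 is free → place at 4.
643 hashes to 3; slot 3 is free → place at 3.
219 hashes to 4; 4 taken → place at 5.
215 hashes to 5; 5 taken → place at 6.
Table: [_, _, _, 643, 597, 219, 215]

6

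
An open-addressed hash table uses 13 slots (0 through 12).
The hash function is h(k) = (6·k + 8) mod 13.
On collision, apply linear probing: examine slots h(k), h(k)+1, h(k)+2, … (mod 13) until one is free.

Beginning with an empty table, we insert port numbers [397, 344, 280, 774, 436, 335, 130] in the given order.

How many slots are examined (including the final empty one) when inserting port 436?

4

397 hashes to 11; slot 11 is free => place at 11.
344 hashes to 5; slot 5 is free => place at 5.
280 hashes to 11; 11 taken => place at 12.
774 hashes to 11; 11,12 taken => place at 0.
436 hashes to 11; 11,12,0 taken => place at 1.
335 hashes to 3; slot 3 is free => place at 3.
130 hashes to 8; slot 8 is free => place at 8.
Table: [774, 436, ., 335, ., 344, ., ., 130, ., ., 397, 280]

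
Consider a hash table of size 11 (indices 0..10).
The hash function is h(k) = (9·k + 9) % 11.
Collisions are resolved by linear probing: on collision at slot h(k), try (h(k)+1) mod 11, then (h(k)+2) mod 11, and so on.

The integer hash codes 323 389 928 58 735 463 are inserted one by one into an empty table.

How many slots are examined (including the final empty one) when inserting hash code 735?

4

323 hashes to 1; slot 1 is free → place at 1.
389 hashes to 1; 1 taken → place at 2.
928 hashes to 1; 1,2 taken → place at 3.
58 hashes to 3; 3 taken → place at 4.
735 hashes to 2; 2,3,4 taken → place at 5.
463 hashes to 7; slot 7 is free → place at 7.
Table: [., 323, 389, 928, 58, 735, ., 463, ., ., .]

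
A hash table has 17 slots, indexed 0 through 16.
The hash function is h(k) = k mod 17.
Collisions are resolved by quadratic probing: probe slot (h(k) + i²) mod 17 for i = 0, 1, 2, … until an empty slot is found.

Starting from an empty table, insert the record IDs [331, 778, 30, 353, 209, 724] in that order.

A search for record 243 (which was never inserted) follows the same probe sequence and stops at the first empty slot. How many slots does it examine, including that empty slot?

2

Insert 331: h=8, slot 8 empty → index 8.
Insert 778: h=13, slot 13 empty → index 13.
Insert 30: h=13, slot 13 occupied → index 14.
Insert 353: h=13, slots 13,14 occupied → index 0.
Insert 209: h=5, slot 5 empty → index 5.
Insert 724: h=10, slot 10 empty → index 10.
Table: [353, _, _, _, _, 209, _, _, 331, _, 724, _, _, 778, 30, _, _]
Lookup 243: h=5, probe 5,6 → slot 6 empty, not found.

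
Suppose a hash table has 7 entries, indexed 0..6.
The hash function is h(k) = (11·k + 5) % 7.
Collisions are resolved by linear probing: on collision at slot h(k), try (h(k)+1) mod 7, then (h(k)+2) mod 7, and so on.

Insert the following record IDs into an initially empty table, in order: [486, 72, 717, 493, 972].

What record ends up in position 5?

493

486 hashes to 3; slot 3 is free -> place at 3.
72 hashes to 6; slot 6 is free -> place at 6.
717 hashes to 3; 3 taken -> place at 4.
493 hashes to 3; 3,4 taken -> place at 5.
972 hashes to 1; slot 1 is free -> place at 1.
Table: [., 972, ., 486, 717, 493, 72]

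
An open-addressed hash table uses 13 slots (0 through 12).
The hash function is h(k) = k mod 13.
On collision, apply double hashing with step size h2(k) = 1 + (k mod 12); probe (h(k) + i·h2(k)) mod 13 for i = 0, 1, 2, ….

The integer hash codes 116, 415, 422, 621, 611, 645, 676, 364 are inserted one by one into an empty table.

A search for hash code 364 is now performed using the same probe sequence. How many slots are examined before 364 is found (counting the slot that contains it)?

116 hashes to 12; slot 12 is free → place at 12.
415 hashes to 12, h2=8; 12 taken → place at 7.
422 hashes to 6; slot 6 is free → place at 6.
621 hashes to 10; slot 10 is free → place at 10.
611 hashes to 0; slot 0 is free → place at 0.
645 hashes to 8; slot 8 is free → place at 8.
676 hashes to 0, h2=5; 0 taken → place at 5.
364 hashes to 0, h2=5; 0,5,10 taken → place at 2.
Table: [611, _, 364, _, _, 676, 422, 415, 645, _, 621, _, 116]
Lookup 364: h=0, h2=5, probe 0,5,10,2 → found at 2.

4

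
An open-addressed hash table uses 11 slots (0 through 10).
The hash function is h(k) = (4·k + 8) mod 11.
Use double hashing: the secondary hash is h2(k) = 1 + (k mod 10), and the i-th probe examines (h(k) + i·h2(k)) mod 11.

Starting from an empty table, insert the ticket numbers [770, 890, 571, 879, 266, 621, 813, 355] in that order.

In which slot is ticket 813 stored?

1

770 hashes to 8; slot 8 is free -> place at 8.
890 hashes to 4; slot 4 is free -> place at 4.
571 hashes to 4, h2=2; 4 taken -> place at 6.
879 hashes to 4, h2=10; 4 taken -> place at 3.
266 hashes to 5; slot 5 is free -> place at 5.
621 hashes to 6, h2=2; 6,8 taken -> place at 10.
813 hashes to 4, h2=4; 4,8 taken -> place at 1.
355 hashes to 9; slot 9 is free -> place at 9.
Table: [∅, 813, ∅, 879, 890, 266, 571, ∅, 770, 355, 621]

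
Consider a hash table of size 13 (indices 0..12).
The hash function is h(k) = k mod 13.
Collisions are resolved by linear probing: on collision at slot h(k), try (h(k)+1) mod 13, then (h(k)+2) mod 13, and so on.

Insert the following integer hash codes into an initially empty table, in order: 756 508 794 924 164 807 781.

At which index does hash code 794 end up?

3

Insert 756: h=2, slot 2 empty → index 2.
Insert 508: h=1, slot 1 empty → index 1.
Insert 794: h=1, slots 1,2 occupied → index 3.
Insert 924: h=1, slots 1,2,3 occupied → index 4.
Insert 164: h=8, slot 8 empty → index 8.
Insert 807: h=1, slots 1,2,3,4 occupied → index 5.
Insert 781: h=1, slots 1,2,3,4,5 occupied → index 6.
Table: [—, 508, 756, 794, 924, 807, 781, —, 164, —, —, —, —]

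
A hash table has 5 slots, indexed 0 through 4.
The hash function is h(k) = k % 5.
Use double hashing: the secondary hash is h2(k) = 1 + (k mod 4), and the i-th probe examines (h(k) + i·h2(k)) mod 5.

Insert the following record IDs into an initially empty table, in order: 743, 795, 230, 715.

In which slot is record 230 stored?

743 hashes to 3; slot 3 is free -> place at 3.
795 hashes to 0; slot 0 is free -> place at 0.
230 hashes to 0, h2=3; 0,3 taken -> place at 1.
715 hashes to 0, h2=4; 0 taken -> place at 4.
Table: [795, 230, _, 743, 715]

1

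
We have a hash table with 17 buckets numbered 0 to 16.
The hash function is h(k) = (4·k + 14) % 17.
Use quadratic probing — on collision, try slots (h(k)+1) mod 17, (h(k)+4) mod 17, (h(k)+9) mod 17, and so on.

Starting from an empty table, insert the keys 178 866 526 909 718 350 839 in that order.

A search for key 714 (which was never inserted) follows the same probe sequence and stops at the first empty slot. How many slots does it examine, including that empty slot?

2

178: h=12 -> slot 12
866: h=10 -> slot 10
526: h=10, probe 10,11 -> slot 11
909: h=12, probe 12,13 -> slot 13
718: h=13, probe 13,14 -> slot 14
350: h=3 -> slot 3
839: h=4 -> slot 4
Table: [—, —, —, 350, 839, —, —, —, —, —, 866, 526, 178, 909, 718, —, —]
Lookup 714: h=14, probe 14,15 → slot 15 empty, not found.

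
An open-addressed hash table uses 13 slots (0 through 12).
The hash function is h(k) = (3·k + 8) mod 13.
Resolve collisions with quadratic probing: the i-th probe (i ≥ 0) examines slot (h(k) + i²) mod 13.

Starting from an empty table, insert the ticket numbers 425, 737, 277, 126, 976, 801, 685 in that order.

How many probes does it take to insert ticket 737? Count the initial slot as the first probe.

2

425: h=9 => slot 9
737: h=9, probe 9,10 => slot 10
277: h=7 => slot 7
126: h=9, probe 9,10,0 => slot 0
976: h=11 => slot 11
801: h=6 => slot 6
685: h=9, probe 9,10,0,5 => slot 5
Table: [126, -, -, -, -, 685, 801, 277, -, 425, 737, 976, -]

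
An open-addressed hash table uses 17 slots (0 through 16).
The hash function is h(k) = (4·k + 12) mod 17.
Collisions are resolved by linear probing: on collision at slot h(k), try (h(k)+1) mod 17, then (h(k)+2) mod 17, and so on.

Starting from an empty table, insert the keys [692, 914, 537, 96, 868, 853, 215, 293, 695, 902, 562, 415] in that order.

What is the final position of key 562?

692 hashes to 9; slot 9 is free => place at 9.
914 hashes to 13; slot 13 is free => place at 13.
537 hashes to 1; slot 1 is free => place at 1.
96 hashes to 5; slot 5 is free => place at 5.
868 hashes to 16; slot 16 is free => place at 16.
853 hashes to 7; slot 7 is free => place at 7.
215 hashes to 5; 5 taken => place at 6.
293 hashes to 11; slot 11 is free => place at 11.
695 hashes to 4; slot 4 is free => place at 4.
902 hashes to 16; 16 taken => place at 0.
562 hashes to 16; 16,0,1 taken => place at 2.
415 hashes to 6; 6,7 taken => place at 8.
Table: [902, 537, 562, _, 695, 96, 215, 853, 415, 692, _, 293, _, 914, _, _, 868]

2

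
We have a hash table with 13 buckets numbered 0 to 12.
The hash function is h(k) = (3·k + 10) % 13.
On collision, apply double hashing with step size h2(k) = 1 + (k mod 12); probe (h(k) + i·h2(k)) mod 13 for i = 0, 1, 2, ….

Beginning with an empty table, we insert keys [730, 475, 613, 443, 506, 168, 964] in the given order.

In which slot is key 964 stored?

2

730: h=3 → slot 3
475: h=5 → slot 5
613: h=3, h2=2, probe 3,5,7 → slot 7
443: h=0 → slot 0
506: h=7, h2=3, probe 7,10 → slot 10
168: h=7, h2=1, probe 7,8 → slot 8
964: h=3, h2=5, probe 3,8,0,5,10,2 → slot 2
Table: [443, —, 964, 730, —, 475, —, 613, 168, —, 506, —, —]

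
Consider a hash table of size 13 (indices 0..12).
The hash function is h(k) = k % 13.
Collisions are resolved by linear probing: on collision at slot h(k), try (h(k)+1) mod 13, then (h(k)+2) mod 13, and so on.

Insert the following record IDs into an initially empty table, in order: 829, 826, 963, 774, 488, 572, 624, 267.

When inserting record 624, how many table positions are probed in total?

3

Insert 829: h=10, slot 10 empty → index 10.
Insert 826: h=7, slot 7 empty → index 7.
Insert 963: h=1, slot 1 empty → index 1.
Insert 774: h=7, slot 7 occupied → index 8.
Insert 488: h=7, slots 7,8 occupied → index 9.
Insert 572: h=0, slot 0 empty → index 0.
Insert 624: h=0, slots 0,1 occupied → index 2.
Insert 267: h=7, slots 7,8,9,10 occupied → index 11.
Table: [572, 963, 624, -, -, -, -, 826, 774, 488, 829, 267, -]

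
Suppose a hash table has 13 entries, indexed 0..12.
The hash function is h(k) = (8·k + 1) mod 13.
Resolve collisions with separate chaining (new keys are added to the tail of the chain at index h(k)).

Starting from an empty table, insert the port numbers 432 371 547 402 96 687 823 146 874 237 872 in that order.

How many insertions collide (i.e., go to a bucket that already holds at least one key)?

4

432 → bucket 12
371 → bucket 5
547 → bucket 9
402 → bucket 6
96 → bucket 2
687 → bucket 11
823 → bucket 7
146 → bucket 12 (collision)
874 → bucket 12 (collision)
237 → bucket 12 (collision)
872 → bucket 9 (collision)
Final buckets:
0: .
1: .
2: 96
3: .
4: .
5: 371
6: 402
7: 823
8: .
9: 547 -> 872
10: .
11: 687
12: 432 -> 146 -> 874 -> 237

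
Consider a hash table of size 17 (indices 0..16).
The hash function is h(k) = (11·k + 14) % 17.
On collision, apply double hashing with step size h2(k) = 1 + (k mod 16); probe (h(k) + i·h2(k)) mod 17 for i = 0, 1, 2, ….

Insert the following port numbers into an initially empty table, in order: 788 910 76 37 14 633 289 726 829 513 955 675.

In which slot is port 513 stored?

2

788: h=12 → slot 12
910: h=11 → slot 11
76: h=0 → slot 0
37: h=13 → slot 13
14: h=15 → slot 15
633: h=7 → slot 7
289: h=14 → slot 14
726: h=10 → slot 10
829: h=4 → slot 4
513: h=13, h2=2, probe 13,15,0,2 → slot 2
955: h=13, h2=12, probe 13,8 → slot 8
675: h=10, h2=4, probe 10,14,1 → slot 1
Table: [76, 675, 513, —, 829, —, —, 633, 955, —, 726, 910, 788, 37, 289, 14, —]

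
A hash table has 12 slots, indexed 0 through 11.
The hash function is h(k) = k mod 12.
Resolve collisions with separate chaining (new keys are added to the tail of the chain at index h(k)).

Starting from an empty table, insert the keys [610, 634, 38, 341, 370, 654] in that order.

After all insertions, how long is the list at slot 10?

Insert 610: h=10, bucket 10 empty → new chain.
Insert 634: h=10, bucket 10 nonempty → append to chain.
Insert 38: h=2, bucket 2 empty → new chain.
Insert 341: h=5, bucket 5 empty → new chain.
Insert 370: h=10, bucket 10 nonempty → append to chain.
Insert 654: h=6, bucket 6 empty → new chain.
Final buckets:
0: .
1: .
2: 38
3: .
4: .
5: 341
6: 654
7: .
8: .
9: .
10: 610 -> 634 -> 370
11: .

3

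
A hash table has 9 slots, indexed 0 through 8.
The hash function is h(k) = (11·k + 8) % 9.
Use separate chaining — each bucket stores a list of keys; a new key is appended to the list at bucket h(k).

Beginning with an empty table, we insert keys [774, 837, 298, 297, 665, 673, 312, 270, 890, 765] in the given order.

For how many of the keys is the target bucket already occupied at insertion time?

Insert 774: h=8, bucket 8 empty → new chain.
Insert 837: h=8, bucket 8 nonempty → append to chain.
Insert 298: h=1, bucket 1 empty → new chain.
Insert 297: h=8, bucket 8 nonempty → append to chain.
Insert 665: h=6, bucket 6 empty → new chain.
Insert 673: h=4, bucket 4 empty → new chain.
Insert 312: h=2, bucket 2 empty → new chain.
Insert 270: h=8, bucket 8 nonempty → append to chain.
Insert 890: h=6, bucket 6 nonempty → append to chain.
Insert 765: h=8, bucket 8 nonempty → append to chain.
Final buckets:
0: —
1: 298
2: 312
3: —
4: 673
5: —
6: 665 -> 890
7: —
8: 774 -> 837 -> 297 -> 270 -> 765

5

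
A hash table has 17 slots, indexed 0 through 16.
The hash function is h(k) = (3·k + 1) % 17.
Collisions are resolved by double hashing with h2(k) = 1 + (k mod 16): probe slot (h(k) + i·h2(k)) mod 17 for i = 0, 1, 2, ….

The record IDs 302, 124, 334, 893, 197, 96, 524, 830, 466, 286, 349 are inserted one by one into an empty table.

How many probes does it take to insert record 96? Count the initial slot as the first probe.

2

302: h=6 -> slot 6
124: h=16 -> slot 16
334: h=0 -> slot 0
893: h=11 -> slot 11
197: h=14 -> slot 14
96: h=0, h2=1, probe 0,1 -> slot 1
524: h=9 -> slot 9
830: h=9, h2=15, probe 9,7 -> slot 7
466: h=5 -> slot 5
286: h=9, h2=15, probe 9,7,5,3 -> slot 3
349: h=11, h2=14, probe 11,8 -> slot 8
Table: [334, 96, -, 286, -, 466, 302, 830, 349, 524, -, 893, -, -, 197, -, 124]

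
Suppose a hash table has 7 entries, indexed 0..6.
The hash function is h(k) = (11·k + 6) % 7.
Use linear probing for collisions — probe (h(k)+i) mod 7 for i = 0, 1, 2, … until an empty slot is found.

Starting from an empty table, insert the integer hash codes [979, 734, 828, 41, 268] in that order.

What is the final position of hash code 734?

979: h=2 => slot 2
734: h=2, probe 2,3 => slot 3
828: h=0 => slot 0
41: h=2, probe 2,3,4 => slot 4
268: h=0, probe 0,1 => slot 1
Table: [828, 268, 979, 734, 41, _, _]

3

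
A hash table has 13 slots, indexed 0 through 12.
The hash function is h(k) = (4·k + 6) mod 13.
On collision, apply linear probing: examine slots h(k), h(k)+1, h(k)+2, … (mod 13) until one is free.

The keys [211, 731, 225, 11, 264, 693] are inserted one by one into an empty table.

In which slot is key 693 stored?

12

211 hashes to 5; slot 5 is free -> place at 5.
731 hashes to 5; 5 taken -> place at 6.
225 hashes to 9; slot 9 is free -> place at 9.
11 hashes to 11; slot 11 is free -> place at 11.
264 hashes to 9; 9 taken -> place at 10.
693 hashes to 9; 9,10,11 taken -> place at 12.
Table: [∅, ∅, ∅, ∅, ∅, 211, 731, ∅, ∅, 225, 264, 11, 693]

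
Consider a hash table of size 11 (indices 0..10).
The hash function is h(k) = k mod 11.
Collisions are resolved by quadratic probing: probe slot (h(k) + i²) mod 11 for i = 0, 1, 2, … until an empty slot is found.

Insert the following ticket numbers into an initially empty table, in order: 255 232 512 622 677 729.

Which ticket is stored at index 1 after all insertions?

232

255 hashes to 2; slot 2 is free → place at 2.
232 hashes to 1; slot 1 is free → place at 1.
512 hashes to 6; slot 6 is free → place at 6.
622 hashes to 6; 6 taken → place at 7.
677 hashes to 6; 6,7 taken → place at 10.
729 hashes to 3; slot 3 is free → place at 3.
Table: [-, 232, 255, 729, -, -, 512, 622, -, -, 677]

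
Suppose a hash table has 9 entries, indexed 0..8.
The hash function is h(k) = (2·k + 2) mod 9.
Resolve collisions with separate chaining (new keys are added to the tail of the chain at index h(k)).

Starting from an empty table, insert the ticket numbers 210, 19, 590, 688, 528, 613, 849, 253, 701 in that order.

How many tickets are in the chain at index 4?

Insert 210: h=8, bucket 8 empty -> new chain.
Insert 19: h=4, bucket 4 empty -> new chain.
Insert 590: h=3, bucket 3 empty -> new chain.
Insert 688: h=1, bucket 1 empty -> new chain.
Insert 528: h=5, bucket 5 empty -> new chain.
Insert 613: h=4, bucket 4 nonempty -> append to chain.
Insert 849: h=8, bucket 8 nonempty -> append to chain.
Insert 253: h=4, bucket 4 nonempty -> append to chain.
Insert 701: h=0, bucket 0 empty -> new chain.
Final buckets:
0: 701
1: 688
2: .
3: 590
4: 19 -> 613 -> 253
5: 528
6: .
7: .
8: 210 -> 849

3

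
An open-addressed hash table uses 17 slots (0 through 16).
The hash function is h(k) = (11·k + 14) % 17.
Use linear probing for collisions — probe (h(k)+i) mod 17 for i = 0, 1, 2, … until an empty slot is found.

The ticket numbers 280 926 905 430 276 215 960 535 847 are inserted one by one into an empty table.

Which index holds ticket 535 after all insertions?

4

280: h=0 -> slot 0
926: h=0, probe 0,1 -> slot 1
905: h=7 -> slot 7
430: h=1, probe 1,2 -> slot 2
276: h=7, probe 7,8 -> slot 8
215: h=16 -> slot 16
960: h=0, probe 0,1,2,3 -> slot 3
535: h=0, probe 0,1,2,3,4 -> slot 4
847: h=15 -> slot 15
Table: [280, 926, 430, 960, 535, -, -, 905, 276, -, -, -, -, -, -, 847, 215]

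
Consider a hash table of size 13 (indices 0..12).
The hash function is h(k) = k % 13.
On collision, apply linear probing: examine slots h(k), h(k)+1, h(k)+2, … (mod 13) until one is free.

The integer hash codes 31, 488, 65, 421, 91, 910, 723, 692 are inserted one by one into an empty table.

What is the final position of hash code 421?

6

31: h=5 -> slot 5
488: h=7 -> slot 7
65: h=0 -> slot 0
421: h=5, probe 5,6 -> slot 6
91: h=0, probe 0,1 -> slot 1
910: h=0, probe 0,1,2 -> slot 2
723: h=8 -> slot 8
692: h=3 -> slot 3
Table: [65, 91, 910, 692, -, 31, 421, 488, 723, -, -, -, -]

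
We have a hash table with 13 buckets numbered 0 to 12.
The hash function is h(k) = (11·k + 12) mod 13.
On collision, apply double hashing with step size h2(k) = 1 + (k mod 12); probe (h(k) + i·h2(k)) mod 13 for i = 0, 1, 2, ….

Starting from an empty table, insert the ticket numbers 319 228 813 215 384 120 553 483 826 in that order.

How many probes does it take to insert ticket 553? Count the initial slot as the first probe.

319 hashes to 11; slot 11 is free -> place at 11.
228 hashes to 11, h2=1; 11 taken -> place at 12.
813 hashes to 11, h2=10; 11 taken -> place at 8.
215 hashes to 11, h2=12; 11 taken -> place at 10.
384 hashes to 11, h2=1; 11,12 taken -> place at 0.
120 hashes to 6; slot 6 is free -> place at 6.
553 hashes to 11, h2=2; 11,0 taken -> place at 2.
483 hashes to 8, h2=4; 8,12 taken -> place at 3.
826 hashes to 11, h2=11; 11 taken -> place at 9.
Table: [384, _, 553, 483, _, _, 120, _, 813, 826, 215, 319, 228]

3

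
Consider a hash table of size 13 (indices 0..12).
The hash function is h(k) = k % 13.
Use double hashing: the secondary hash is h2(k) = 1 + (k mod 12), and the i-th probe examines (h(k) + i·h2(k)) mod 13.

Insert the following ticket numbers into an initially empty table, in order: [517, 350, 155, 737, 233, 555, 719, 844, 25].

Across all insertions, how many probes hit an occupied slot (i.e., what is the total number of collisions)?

517 hashes to 10; slot 10 is free -> place at 10.
350 hashes to 12; slot 12 is free -> place at 12.
155 hashes to 12, h2=12; 12 taken -> place at 11.
737 hashes to 9; slot 9 is free -> place at 9.
233 hashes to 12, h2=6; 12 taken -> place at 5.
555 hashes to 9, h2=4; 9 taken -> place at 0.
719 hashes to 4; slot 4 is free -> place at 4.
844 hashes to 12, h2=5; 12,4,9 taken -> place at 1.
25 hashes to 12, h2=2; 12,1 taken -> place at 3.
Table: [555, 844, —, 25, 719, 233, —, —, —, 737, 517, 155, 350]

8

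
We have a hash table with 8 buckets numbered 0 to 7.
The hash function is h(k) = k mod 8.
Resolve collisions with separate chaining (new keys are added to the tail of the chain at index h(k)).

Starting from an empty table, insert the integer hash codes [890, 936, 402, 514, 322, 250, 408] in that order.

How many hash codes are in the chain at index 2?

5

890 -> bucket 2
936 -> bucket 0
402 -> bucket 2 (collision)
514 -> bucket 2 (collision)
322 -> bucket 2 (collision)
250 -> bucket 2 (collision)
408 -> bucket 0 (collision)
Final buckets:
0: 936 -> 408
1: —
2: 890 -> 402 -> 514 -> 322 -> 250
3: —
4: —
5: —
6: —
7: —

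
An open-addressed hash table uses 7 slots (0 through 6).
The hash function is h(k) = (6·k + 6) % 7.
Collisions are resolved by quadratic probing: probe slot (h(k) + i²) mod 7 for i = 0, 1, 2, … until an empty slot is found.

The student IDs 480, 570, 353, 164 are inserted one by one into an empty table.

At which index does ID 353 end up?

4

480 hashes to 2; slot 2 is free => place at 2.
570 hashes to 3; slot 3 is free => place at 3.
353 hashes to 3; 3 taken => place at 4.
164 hashes to 3; 3,4 taken => place at 0.
Table: [164, _, 480, 570, 353, _, _]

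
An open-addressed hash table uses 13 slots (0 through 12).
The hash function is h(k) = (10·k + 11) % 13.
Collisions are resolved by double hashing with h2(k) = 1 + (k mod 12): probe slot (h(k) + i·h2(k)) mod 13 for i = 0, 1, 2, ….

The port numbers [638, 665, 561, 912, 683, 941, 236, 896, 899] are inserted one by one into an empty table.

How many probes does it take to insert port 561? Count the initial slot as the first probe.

638 hashes to 8; slot 8 is free → place at 8.
665 hashes to 5; slot 5 is free → place at 5.
561 hashes to 5, h2=10; 5 taken → place at 2.
912 hashes to 5, h2=1; 5 taken → place at 6.
683 hashes to 3; slot 3 is free → place at 3.
941 hashes to 9; slot 9 is free → place at 9.
236 hashes to 5, h2=9; 5 taken → place at 1.
896 hashes to 1, h2=9; 1 taken → place at 10.
899 hashes to 5, h2=12; 5 taken → place at 4.
Table: [., 236, 561, 683, 899, 665, 912, ., 638, 941, 896, ., .]

2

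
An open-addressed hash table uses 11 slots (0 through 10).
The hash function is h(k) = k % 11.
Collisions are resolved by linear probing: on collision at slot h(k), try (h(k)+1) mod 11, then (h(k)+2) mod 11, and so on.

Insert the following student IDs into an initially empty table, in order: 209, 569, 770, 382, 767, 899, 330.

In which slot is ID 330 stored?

Insert 209: h=0, slot 0 empty -> index 0.
Insert 569: h=8, slot 8 empty -> index 8.
Insert 770: h=0, slot 0 occupied -> index 1.
Insert 382: h=8, slot 8 occupied -> index 9.
Insert 767: h=8, slots 8,9 occupied -> index 10.
Insert 899: h=8, slots 8,9,10,0,1 occupied -> index 2.
Insert 330: h=0, slots 0,1,2 occupied -> index 3.
Table: [209, 770, 899, 330, —, —, —, —, 569, 382, 767]

3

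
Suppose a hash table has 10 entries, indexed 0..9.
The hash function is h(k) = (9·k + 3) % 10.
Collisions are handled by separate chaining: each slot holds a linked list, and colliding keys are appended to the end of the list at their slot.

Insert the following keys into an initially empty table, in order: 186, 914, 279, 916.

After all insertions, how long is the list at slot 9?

1

186 → bucket 7
914 → bucket 9
279 → bucket 4
916 → bucket 7 (collision)
Final buckets:
0: ∅
1: ∅
2: ∅
3: ∅
4: 279
5: ∅
6: ∅
7: 186 -> 916
8: ∅
9: 914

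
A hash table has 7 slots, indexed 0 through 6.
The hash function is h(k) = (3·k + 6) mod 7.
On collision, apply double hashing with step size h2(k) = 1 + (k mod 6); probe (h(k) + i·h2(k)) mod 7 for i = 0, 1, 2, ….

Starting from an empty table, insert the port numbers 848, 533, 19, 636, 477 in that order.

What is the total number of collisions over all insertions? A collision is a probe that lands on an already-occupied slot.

2

848: h=2 -> slot 2
533: h=2, h2=6, probe 2,1 -> slot 1
19: h=0 -> slot 0
636: h=3 -> slot 3
477: h=2, h2=4, probe 2,6 -> slot 6
Table: [19, 533, 848, 636, ∅, ∅, 477]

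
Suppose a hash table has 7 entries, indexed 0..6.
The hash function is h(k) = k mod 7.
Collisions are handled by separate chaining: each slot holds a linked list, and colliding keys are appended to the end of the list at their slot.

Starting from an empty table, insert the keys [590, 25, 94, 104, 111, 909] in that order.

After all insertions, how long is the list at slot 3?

590 → bucket 2
25 → bucket 4
94 → bucket 3
104 → bucket 6
111 → bucket 6 (collision)
909 → bucket 6 (collision)
Final buckets:
0: —
1: —
2: 590
3: 94
4: 25
5: —
6: 104 -> 111 -> 909

1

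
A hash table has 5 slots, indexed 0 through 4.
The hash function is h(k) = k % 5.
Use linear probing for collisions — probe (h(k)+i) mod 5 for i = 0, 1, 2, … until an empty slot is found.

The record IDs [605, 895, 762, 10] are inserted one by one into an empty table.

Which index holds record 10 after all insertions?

3

605 hashes to 0; slot 0 is free => place at 0.
895 hashes to 0; 0 taken => place at 1.
762 hashes to 2; slot 2 is free => place at 2.
10 hashes to 0; 0,1,2 taken => place at 3.
Table: [605, 895, 762, 10, _]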